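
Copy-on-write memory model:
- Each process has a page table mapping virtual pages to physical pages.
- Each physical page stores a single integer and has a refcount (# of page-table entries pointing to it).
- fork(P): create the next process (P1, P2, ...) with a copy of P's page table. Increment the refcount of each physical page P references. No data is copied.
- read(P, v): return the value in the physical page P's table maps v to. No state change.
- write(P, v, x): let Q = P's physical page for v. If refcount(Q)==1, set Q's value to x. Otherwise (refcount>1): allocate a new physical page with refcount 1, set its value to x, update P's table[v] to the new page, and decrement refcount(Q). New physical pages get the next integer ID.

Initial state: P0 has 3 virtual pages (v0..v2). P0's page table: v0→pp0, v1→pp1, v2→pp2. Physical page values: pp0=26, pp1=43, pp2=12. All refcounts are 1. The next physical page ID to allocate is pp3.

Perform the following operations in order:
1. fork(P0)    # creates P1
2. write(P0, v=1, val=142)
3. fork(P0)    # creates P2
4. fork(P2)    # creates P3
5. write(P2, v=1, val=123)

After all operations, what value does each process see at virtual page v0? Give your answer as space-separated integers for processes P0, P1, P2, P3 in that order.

Answer: 26 26 26 26

Derivation:
Op 1: fork(P0) -> P1. 3 ppages; refcounts: pp0:2 pp1:2 pp2:2
Op 2: write(P0, v1, 142). refcount(pp1)=2>1 -> COPY to pp3. 4 ppages; refcounts: pp0:2 pp1:1 pp2:2 pp3:1
Op 3: fork(P0) -> P2. 4 ppages; refcounts: pp0:3 pp1:1 pp2:3 pp3:2
Op 4: fork(P2) -> P3. 4 ppages; refcounts: pp0:4 pp1:1 pp2:4 pp3:3
Op 5: write(P2, v1, 123). refcount(pp3)=3>1 -> COPY to pp4. 5 ppages; refcounts: pp0:4 pp1:1 pp2:4 pp3:2 pp4:1
P0: v0 -> pp0 = 26
P1: v0 -> pp0 = 26
P2: v0 -> pp0 = 26
P3: v0 -> pp0 = 26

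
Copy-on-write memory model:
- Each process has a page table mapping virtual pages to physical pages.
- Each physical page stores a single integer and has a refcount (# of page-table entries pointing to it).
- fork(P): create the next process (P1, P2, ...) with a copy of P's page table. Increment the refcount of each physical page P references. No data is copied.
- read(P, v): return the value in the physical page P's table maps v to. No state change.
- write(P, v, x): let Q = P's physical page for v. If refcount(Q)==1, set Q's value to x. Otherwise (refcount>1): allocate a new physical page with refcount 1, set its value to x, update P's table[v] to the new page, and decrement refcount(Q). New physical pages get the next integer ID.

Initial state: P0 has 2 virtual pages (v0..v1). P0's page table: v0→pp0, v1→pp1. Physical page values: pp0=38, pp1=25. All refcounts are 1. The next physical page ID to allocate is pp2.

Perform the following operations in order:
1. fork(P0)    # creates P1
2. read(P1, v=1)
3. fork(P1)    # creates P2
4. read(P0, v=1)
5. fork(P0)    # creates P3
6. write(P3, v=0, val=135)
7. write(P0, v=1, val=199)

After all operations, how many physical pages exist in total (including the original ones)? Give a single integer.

Op 1: fork(P0) -> P1. 2 ppages; refcounts: pp0:2 pp1:2
Op 2: read(P1, v1) -> 25. No state change.
Op 3: fork(P1) -> P2. 2 ppages; refcounts: pp0:3 pp1:3
Op 4: read(P0, v1) -> 25. No state change.
Op 5: fork(P0) -> P3. 2 ppages; refcounts: pp0:4 pp1:4
Op 6: write(P3, v0, 135). refcount(pp0)=4>1 -> COPY to pp2. 3 ppages; refcounts: pp0:3 pp1:4 pp2:1
Op 7: write(P0, v1, 199). refcount(pp1)=4>1 -> COPY to pp3. 4 ppages; refcounts: pp0:3 pp1:3 pp2:1 pp3:1

Answer: 4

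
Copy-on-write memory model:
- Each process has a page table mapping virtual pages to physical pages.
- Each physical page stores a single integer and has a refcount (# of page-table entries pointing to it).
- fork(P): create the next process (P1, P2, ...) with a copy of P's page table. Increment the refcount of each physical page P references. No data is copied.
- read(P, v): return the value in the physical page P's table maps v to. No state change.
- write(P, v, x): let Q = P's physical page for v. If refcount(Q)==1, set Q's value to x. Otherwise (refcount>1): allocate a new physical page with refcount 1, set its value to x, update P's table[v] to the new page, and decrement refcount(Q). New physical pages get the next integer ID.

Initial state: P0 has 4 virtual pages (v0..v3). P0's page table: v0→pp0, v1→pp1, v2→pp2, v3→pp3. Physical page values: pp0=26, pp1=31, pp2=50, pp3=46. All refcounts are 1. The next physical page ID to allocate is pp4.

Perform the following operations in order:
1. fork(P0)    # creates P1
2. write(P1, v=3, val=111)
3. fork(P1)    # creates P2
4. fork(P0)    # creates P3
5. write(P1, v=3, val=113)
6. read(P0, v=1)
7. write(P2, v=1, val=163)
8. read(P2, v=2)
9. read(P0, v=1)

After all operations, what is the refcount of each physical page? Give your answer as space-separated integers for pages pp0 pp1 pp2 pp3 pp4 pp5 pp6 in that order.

Op 1: fork(P0) -> P1. 4 ppages; refcounts: pp0:2 pp1:2 pp2:2 pp3:2
Op 2: write(P1, v3, 111). refcount(pp3)=2>1 -> COPY to pp4. 5 ppages; refcounts: pp0:2 pp1:2 pp2:2 pp3:1 pp4:1
Op 3: fork(P1) -> P2. 5 ppages; refcounts: pp0:3 pp1:3 pp2:3 pp3:1 pp4:2
Op 4: fork(P0) -> P3. 5 ppages; refcounts: pp0:4 pp1:4 pp2:4 pp3:2 pp4:2
Op 5: write(P1, v3, 113). refcount(pp4)=2>1 -> COPY to pp5. 6 ppages; refcounts: pp0:4 pp1:4 pp2:4 pp3:2 pp4:1 pp5:1
Op 6: read(P0, v1) -> 31. No state change.
Op 7: write(P2, v1, 163). refcount(pp1)=4>1 -> COPY to pp6. 7 ppages; refcounts: pp0:4 pp1:3 pp2:4 pp3:2 pp4:1 pp5:1 pp6:1
Op 8: read(P2, v2) -> 50. No state change.
Op 9: read(P0, v1) -> 31. No state change.

Answer: 4 3 4 2 1 1 1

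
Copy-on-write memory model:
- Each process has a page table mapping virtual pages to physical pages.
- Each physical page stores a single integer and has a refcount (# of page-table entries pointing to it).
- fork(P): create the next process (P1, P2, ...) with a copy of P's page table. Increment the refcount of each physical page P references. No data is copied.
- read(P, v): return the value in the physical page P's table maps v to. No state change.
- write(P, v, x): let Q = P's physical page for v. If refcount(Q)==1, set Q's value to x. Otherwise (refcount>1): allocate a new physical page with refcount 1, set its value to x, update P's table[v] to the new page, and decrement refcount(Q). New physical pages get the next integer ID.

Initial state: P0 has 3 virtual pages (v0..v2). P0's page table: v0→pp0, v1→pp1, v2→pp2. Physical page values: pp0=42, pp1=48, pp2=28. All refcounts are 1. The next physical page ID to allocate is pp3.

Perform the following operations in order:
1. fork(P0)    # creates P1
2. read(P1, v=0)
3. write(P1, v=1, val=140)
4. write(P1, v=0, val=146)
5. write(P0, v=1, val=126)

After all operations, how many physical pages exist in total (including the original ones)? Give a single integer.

Op 1: fork(P0) -> P1. 3 ppages; refcounts: pp0:2 pp1:2 pp2:2
Op 2: read(P1, v0) -> 42. No state change.
Op 3: write(P1, v1, 140). refcount(pp1)=2>1 -> COPY to pp3. 4 ppages; refcounts: pp0:2 pp1:1 pp2:2 pp3:1
Op 4: write(P1, v0, 146). refcount(pp0)=2>1 -> COPY to pp4. 5 ppages; refcounts: pp0:1 pp1:1 pp2:2 pp3:1 pp4:1
Op 5: write(P0, v1, 126). refcount(pp1)=1 -> write in place. 5 ppages; refcounts: pp0:1 pp1:1 pp2:2 pp3:1 pp4:1

Answer: 5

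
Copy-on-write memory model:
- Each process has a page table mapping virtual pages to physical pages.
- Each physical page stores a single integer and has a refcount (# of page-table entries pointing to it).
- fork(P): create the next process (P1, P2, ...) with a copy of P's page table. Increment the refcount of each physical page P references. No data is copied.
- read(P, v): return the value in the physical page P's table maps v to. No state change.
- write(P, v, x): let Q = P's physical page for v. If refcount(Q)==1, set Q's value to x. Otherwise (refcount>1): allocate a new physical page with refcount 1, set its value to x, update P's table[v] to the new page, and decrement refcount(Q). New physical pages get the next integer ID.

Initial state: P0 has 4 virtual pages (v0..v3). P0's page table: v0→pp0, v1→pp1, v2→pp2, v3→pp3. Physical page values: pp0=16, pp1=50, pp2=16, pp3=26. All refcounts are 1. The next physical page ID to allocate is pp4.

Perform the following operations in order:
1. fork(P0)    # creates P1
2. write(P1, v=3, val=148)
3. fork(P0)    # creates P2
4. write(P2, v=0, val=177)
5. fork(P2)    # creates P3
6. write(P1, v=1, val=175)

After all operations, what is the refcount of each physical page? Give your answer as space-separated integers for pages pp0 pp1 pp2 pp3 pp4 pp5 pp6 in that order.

Answer: 2 3 4 3 1 2 1

Derivation:
Op 1: fork(P0) -> P1. 4 ppages; refcounts: pp0:2 pp1:2 pp2:2 pp3:2
Op 2: write(P1, v3, 148). refcount(pp3)=2>1 -> COPY to pp4. 5 ppages; refcounts: pp0:2 pp1:2 pp2:2 pp3:1 pp4:1
Op 3: fork(P0) -> P2. 5 ppages; refcounts: pp0:3 pp1:3 pp2:3 pp3:2 pp4:1
Op 4: write(P2, v0, 177). refcount(pp0)=3>1 -> COPY to pp5. 6 ppages; refcounts: pp0:2 pp1:3 pp2:3 pp3:2 pp4:1 pp5:1
Op 5: fork(P2) -> P3. 6 ppages; refcounts: pp0:2 pp1:4 pp2:4 pp3:3 pp4:1 pp5:2
Op 6: write(P1, v1, 175). refcount(pp1)=4>1 -> COPY to pp6. 7 ppages; refcounts: pp0:2 pp1:3 pp2:4 pp3:3 pp4:1 pp5:2 pp6:1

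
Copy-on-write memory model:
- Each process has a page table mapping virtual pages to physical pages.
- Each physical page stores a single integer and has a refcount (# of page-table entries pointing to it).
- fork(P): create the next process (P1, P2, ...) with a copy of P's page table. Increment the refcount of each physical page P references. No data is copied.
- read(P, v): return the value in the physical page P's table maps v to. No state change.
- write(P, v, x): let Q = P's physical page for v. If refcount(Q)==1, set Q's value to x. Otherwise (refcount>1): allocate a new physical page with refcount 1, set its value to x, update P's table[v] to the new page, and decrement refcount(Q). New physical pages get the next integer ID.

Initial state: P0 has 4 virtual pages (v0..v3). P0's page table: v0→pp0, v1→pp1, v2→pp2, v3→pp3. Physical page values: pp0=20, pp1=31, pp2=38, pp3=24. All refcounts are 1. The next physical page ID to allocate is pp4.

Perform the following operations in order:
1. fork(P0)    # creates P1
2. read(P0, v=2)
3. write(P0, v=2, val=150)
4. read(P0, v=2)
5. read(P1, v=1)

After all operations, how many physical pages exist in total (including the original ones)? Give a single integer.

Op 1: fork(P0) -> P1. 4 ppages; refcounts: pp0:2 pp1:2 pp2:2 pp3:2
Op 2: read(P0, v2) -> 38. No state change.
Op 3: write(P0, v2, 150). refcount(pp2)=2>1 -> COPY to pp4. 5 ppages; refcounts: pp0:2 pp1:2 pp2:1 pp3:2 pp4:1
Op 4: read(P0, v2) -> 150. No state change.
Op 5: read(P1, v1) -> 31. No state change.

Answer: 5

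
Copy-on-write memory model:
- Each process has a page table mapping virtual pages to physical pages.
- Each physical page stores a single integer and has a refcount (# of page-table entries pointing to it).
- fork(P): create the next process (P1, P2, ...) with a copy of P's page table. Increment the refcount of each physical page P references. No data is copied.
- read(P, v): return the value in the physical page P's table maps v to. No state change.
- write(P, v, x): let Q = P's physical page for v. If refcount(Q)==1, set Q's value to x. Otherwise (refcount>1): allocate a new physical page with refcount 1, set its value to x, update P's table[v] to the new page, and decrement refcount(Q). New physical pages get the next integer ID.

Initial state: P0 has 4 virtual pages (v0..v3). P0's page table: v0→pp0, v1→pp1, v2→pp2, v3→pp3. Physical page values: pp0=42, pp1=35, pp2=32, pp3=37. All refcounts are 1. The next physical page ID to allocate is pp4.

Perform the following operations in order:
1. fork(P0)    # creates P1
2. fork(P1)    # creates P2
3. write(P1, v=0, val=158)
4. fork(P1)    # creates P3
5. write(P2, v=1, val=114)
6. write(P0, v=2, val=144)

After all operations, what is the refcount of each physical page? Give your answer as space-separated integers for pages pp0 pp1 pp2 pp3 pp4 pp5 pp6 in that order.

Answer: 2 3 3 4 2 1 1

Derivation:
Op 1: fork(P0) -> P1. 4 ppages; refcounts: pp0:2 pp1:2 pp2:2 pp3:2
Op 2: fork(P1) -> P2. 4 ppages; refcounts: pp0:3 pp1:3 pp2:3 pp3:3
Op 3: write(P1, v0, 158). refcount(pp0)=3>1 -> COPY to pp4. 5 ppages; refcounts: pp0:2 pp1:3 pp2:3 pp3:3 pp4:1
Op 4: fork(P1) -> P3. 5 ppages; refcounts: pp0:2 pp1:4 pp2:4 pp3:4 pp4:2
Op 5: write(P2, v1, 114). refcount(pp1)=4>1 -> COPY to pp5. 6 ppages; refcounts: pp0:2 pp1:3 pp2:4 pp3:4 pp4:2 pp5:1
Op 6: write(P0, v2, 144). refcount(pp2)=4>1 -> COPY to pp6. 7 ppages; refcounts: pp0:2 pp1:3 pp2:3 pp3:4 pp4:2 pp5:1 pp6:1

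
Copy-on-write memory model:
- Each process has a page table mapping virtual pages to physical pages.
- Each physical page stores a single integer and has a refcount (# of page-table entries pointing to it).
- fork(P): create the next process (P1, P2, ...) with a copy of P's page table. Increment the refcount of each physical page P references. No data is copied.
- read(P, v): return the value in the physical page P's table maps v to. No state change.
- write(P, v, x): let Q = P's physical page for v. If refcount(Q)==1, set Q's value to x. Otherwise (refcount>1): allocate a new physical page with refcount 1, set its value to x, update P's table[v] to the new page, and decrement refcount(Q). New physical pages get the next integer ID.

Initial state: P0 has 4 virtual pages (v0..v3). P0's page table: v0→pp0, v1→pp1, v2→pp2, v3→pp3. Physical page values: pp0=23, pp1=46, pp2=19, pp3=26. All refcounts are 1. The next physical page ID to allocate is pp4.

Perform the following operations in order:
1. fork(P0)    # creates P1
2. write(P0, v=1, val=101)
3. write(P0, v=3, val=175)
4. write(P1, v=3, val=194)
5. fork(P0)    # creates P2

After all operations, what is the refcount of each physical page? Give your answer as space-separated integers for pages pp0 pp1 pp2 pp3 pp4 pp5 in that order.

Answer: 3 1 3 1 2 2

Derivation:
Op 1: fork(P0) -> P1. 4 ppages; refcounts: pp0:2 pp1:2 pp2:2 pp3:2
Op 2: write(P0, v1, 101). refcount(pp1)=2>1 -> COPY to pp4. 5 ppages; refcounts: pp0:2 pp1:1 pp2:2 pp3:2 pp4:1
Op 3: write(P0, v3, 175). refcount(pp3)=2>1 -> COPY to pp5. 6 ppages; refcounts: pp0:2 pp1:1 pp2:2 pp3:1 pp4:1 pp5:1
Op 4: write(P1, v3, 194). refcount(pp3)=1 -> write in place. 6 ppages; refcounts: pp0:2 pp1:1 pp2:2 pp3:1 pp4:1 pp5:1
Op 5: fork(P0) -> P2. 6 ppages; refcounts: pp0:3 pp1:1 pp2:3 pp3:1 pp4:2 pp5:2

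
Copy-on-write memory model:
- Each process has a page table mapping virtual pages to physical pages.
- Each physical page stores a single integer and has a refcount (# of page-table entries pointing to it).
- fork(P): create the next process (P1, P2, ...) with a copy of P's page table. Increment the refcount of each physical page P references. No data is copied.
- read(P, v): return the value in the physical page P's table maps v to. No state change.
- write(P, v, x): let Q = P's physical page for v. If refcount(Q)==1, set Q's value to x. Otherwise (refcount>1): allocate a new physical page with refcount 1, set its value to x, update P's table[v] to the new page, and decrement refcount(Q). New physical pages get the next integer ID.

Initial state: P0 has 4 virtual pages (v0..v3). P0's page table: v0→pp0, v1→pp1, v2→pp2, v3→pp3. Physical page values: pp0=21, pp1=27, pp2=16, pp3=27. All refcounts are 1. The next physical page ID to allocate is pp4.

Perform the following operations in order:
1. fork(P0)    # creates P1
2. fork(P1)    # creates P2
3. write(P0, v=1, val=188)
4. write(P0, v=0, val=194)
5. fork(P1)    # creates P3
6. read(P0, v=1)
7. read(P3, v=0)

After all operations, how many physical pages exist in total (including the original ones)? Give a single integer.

Answer: 6

Derivation:
Op 1: fork(P0) -> P1. 4 ppages; refcounts: pp0:2 pp1:2 pp2:2 pp3:2
Op 2: fork(P1) -> P2. 4 ppages; refcounts: pp0:3 pp1:3 pp2:3 pp3:3
Op 3: write(P0, v1, 188). refcount(pp1)=3>1 -> COPY to pp4. 5 ppages; refcounts: pp0:3 pp1:2 pp2:3 pp3:3 pp4:1
Op 4: write(P0, v0, 194). refcount(pp0)=3>1 -> COPY to pp5. 6 ppages; refcounts: pp0:2 pp1:2 pp2:3 pp3:3 pp4:1 pp5:1
Op 5: fork(P1) -> P3. 6 ppages; refcounts: pp0:3 pp1:3 pp2:4 pp3:4 pp4:1 pp5:1
Op 6: read(P0, v1) -> 188. No state change.
Op 7: read(P3, v0) -> 21. No state change.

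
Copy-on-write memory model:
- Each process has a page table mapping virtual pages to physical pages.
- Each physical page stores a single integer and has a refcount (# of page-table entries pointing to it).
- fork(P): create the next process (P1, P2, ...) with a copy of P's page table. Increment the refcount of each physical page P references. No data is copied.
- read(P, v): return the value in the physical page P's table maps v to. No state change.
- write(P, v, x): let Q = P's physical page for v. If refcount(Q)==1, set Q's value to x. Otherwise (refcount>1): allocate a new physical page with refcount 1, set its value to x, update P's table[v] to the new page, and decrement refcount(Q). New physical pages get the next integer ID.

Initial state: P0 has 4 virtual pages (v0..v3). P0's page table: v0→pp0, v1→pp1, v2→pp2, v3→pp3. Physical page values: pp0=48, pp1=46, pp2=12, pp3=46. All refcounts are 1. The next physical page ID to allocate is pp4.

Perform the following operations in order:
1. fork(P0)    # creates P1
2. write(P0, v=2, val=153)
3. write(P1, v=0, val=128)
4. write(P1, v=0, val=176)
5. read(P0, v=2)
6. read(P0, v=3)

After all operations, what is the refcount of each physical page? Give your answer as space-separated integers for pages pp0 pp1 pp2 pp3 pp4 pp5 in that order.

Op 1: fork(P0) -> P1. 4 ppages; refcounts: pp0:2 pp1:2 pp2:2 pp3:2
Op 2: write(P0, v2, 153). refcount(pp2)=2>1 -> COPY to pp4. 5 ppages; refcounts: pp0:2 pp1:2 pp2:1 pp3:2 pp4:1
Op 3: write(P1, v0, 128). refcount(pp0)=2>1 -> COPY to pp5. 6 ppages; refcounts: pp0:1 pp1:2 pp2:1 pp3:2 pp4:1 pp5:1
Op 4: write(P1, v0, 176). refcount(pp5)=1 -> write in place. 6 ppages; refcounts: pp0:1 pp1:2 pp2:1 pp3:2 pp4:1 pp5:1
Op 5: read(P0, v2) -> 153. No state change.
Op 6: read(P0, v3) -> 46. No state change.

Answer: 1 2 1 2 1 1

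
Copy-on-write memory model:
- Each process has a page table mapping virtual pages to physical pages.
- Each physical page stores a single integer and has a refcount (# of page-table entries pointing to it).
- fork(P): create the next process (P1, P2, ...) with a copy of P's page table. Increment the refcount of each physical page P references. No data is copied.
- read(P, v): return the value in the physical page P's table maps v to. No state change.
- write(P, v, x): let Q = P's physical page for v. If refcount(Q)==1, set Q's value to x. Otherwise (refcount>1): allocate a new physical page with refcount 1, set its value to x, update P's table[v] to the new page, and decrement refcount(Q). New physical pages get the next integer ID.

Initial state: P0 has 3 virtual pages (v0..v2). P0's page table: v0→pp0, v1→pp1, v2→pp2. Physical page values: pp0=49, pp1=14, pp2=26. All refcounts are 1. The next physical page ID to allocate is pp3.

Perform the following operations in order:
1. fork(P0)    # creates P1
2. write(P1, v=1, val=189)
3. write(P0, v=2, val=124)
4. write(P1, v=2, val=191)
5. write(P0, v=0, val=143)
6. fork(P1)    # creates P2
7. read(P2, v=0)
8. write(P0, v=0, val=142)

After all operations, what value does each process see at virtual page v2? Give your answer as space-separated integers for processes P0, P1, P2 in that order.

Op 1: fork(P0) -> P1. 3 ppages; refcounts: pp0:2 pp1:2 pp2:2
Op 2: write(P1, v1, 189). refcount(pp1)=2>1 -> COPY to pp3. 4 ppages; refcounts: pp0:2 pp1:1 pp2:2 pp3:1
Op 3: write(P0, v2, 124). refcount(pp2)=2>1 -> COPY to pp4. 5 ppages; refcounts: pp0:2 pp1:1 pp2:1 pp3:1 pp4:1
Op 4: write(P1, v2, 191). refcount(pp2)=1 -> write in place. 5 ppages; refcounts: pp0:2 pp1:1 pp2:1 pp3:1 pp4:1
Op 5: write(P0, v0, 143). refcount(pp0)=2>1 -> COPY to pp5. 6 ppages; refcounts: pp0:1 pp1:1 pp2:1 pp3:1 pp4:1 pp5:1
Op 6: fork(P1) -> P2. 6 ppages; refcounts: pp0:2 pp1:1 pp2:2 pp3:2 pp4:1 pp5:1
Op 7: read(P2, v0) -> 49. No state change.
Op 8: write(P0, v0, 142). refcount(pp5)=1 -> write in place. 6 ppages; refcounts: pp0:2 pp1:1 pp2:2 pp3:2 pp4:1 pp5:1
P0: v2 -> pp4 = 124
P1: v2 -> pp2 = 191
P2: v2 -> pp2 = 191

Answer: 124 191 191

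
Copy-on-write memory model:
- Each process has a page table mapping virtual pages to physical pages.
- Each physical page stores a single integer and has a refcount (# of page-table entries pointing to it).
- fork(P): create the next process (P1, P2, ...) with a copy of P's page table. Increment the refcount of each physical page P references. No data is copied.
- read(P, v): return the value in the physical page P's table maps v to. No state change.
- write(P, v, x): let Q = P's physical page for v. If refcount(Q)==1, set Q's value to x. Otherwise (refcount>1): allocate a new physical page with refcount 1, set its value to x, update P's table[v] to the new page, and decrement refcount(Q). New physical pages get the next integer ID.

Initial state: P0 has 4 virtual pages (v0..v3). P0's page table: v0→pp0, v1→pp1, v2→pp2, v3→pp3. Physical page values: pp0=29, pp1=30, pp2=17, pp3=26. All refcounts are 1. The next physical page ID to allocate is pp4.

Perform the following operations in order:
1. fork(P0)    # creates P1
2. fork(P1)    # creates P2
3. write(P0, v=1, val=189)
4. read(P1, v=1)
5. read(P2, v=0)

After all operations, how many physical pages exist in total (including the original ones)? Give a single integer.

Answer: 5

Derivation:
Op 1: fork(P0) -> P1. 4 ppages; refcounts: pp0:2 pp1:2 pp2:2 pp3:2
Op 2: fork(P1) -> P2. 4 ppages; refcounts: pp0:3 pp1:3 pp2:3 pp3:3
Op 3: write(P0, v1, 189). refcount(pp1)=3>1 -> COPY to pp4. 5 ppages; refcounts: pp0:3 pp1:2 pp2:3 pp3:3 pp4:1
Op 4: read(P1, v1) -> 30. No state change.
Op 5: read(P2, v0) -> 29. No state change.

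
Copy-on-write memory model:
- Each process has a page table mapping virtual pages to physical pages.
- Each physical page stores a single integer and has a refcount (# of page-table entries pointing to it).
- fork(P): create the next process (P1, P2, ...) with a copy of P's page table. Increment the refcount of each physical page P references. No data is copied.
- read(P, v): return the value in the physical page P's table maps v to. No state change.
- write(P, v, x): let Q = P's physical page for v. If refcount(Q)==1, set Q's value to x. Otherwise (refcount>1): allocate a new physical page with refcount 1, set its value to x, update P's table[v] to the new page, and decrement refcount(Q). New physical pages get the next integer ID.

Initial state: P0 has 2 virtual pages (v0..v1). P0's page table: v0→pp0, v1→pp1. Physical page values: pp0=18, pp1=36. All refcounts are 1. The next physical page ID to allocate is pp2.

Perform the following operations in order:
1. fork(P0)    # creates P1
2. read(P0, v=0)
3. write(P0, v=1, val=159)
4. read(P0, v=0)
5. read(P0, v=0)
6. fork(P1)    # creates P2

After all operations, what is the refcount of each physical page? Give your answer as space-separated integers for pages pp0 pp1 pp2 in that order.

Answer: 3 2 1

Derivation:
Op 1: fork(P0) -> P1. 2 ppages; refcounts: pp0:2 pp1:2
Op 2: read(P0, v0) -> 18. No state change.
Op 3: write(P0, v1, 159). refcount(pp1)=2>1 -> COPY to pp2. 3 ppages; refcounts: pp0:2 pp1:1 pp2:1
Op 4: read(P0, v0) -> 18. No state change.
Op 5: read(P0, v0) -> 18. No state change.
Op 6: fork(P1) -> P2. 3 ppages; refcounts: pp0:3 pp1:2 pp2:1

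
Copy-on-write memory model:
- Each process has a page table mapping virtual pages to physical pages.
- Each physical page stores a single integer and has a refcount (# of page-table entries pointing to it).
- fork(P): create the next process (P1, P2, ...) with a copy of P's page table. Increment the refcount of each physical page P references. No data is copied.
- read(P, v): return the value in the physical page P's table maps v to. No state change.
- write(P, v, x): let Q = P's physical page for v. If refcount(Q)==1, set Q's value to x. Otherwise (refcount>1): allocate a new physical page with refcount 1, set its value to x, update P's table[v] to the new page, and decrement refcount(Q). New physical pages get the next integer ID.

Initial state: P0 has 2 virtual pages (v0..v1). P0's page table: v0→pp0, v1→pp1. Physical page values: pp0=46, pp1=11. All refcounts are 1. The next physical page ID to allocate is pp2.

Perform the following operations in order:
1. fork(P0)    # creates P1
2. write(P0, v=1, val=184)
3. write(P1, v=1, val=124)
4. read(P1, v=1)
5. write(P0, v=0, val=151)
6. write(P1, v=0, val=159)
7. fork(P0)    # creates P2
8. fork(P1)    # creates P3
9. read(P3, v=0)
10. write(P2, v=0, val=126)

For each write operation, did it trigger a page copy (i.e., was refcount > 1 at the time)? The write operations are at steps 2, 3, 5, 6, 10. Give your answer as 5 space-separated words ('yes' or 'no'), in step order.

Op 1: fork(P0) -> P1. 2 ppages; refcounts: pp0:2 pp1:2
Op 2: write(P0, v1, 184). refcount(pp1)=2>1 -> COPY to pp2. 3 ppages; refcounts: pp0:2 pp1:1 pp2:1
Op 3: write(P1, v1, 124). refcount(pp1)=1 -> write in place. 3 ppages; refcounts: pp0:2 pp1:1 pp2:1
Op 4: read(P1, v1) -> 124. No state change.
Op 5: write(P0, v0, 151). refcount(pp0)=2>1 -> COPY to pp3. 4 ppages; refcounts: pp0:1 pp1:1 pp2:1 pp3:1
Op 6: write(P1, v0, 159). refcount(pp0)=1 -> write in place. 4 ppages; refcounts: pp0:1 pp1:1 pp2:1 pp3:1
Op 7: fork(P0) -> P2. 4 ppages; refcounts: pp0:1 pp1:1 pp2:2 pp3:2
Op 8: fork(P1) -> P3. 4 ppages; refcounts: pp0:2 pp1:2 pp2:2 pp3:2
Op 9: read(P3, v0) -> 159. No state change.
Op 10: write(P2, v0, 126). refcount(pp3)=2>1 -> COPY to pp4. 5 ppages; refcounts: pp0:2 pp1:2 pp2:2 pp3:1 pp4:1

yes no yes no yes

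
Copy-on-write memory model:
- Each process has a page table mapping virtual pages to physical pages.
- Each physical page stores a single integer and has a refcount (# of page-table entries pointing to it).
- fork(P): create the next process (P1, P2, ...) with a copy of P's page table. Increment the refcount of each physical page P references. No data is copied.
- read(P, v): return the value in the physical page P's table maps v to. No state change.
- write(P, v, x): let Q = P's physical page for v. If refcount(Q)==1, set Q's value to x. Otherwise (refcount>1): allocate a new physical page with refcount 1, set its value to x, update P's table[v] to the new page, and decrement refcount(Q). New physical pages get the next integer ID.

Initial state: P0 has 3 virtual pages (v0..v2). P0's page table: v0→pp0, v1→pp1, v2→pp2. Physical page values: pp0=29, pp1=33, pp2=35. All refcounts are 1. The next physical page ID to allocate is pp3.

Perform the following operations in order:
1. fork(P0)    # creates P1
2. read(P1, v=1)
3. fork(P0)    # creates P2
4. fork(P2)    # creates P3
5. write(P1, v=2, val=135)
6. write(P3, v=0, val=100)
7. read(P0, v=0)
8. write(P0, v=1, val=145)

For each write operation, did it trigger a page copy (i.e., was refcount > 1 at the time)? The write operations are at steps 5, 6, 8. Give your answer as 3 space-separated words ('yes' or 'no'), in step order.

Op 1: fork(P0) -> P1. 3 ppages; refcounts: pp0:2 pp1:2 pp2:2
Op 2: read(P1, v1) -> 33. No state change.
Op 3: fork(P0) -> P2. 3 ppages; refcounts: pp0:3 pp1:3 pp2:3
Op 4: fork(P2) -> P3. 3 ppages; refcounts: pp0:4 pp1:4 pp2:4
Op 5: write(P1, v2, 135). refcount(pp2)=4>1 -> COPY to pp3. 4 ppages; refcounts: pp0:4 pp1:4 pp2:3 pp3:1
Op 6: write(P3, v0, 100). refcount(pp0)=4>1 -> COPY to pp4. 5 ppages; refcounts: pp0:3 pp1:4 pp2:3 pp3:1 pp4:1
Op 7: read(P0, v0) -> 29. No state change.
Op 8: write(P0, v1, 145). refcount(pp1)=4>1 -> COPY to pp5. 6 ppages; refcounts: pp0:3 pp1:3 pp2:3 pp3:1 pp4:1 pp5:1

yes yes yes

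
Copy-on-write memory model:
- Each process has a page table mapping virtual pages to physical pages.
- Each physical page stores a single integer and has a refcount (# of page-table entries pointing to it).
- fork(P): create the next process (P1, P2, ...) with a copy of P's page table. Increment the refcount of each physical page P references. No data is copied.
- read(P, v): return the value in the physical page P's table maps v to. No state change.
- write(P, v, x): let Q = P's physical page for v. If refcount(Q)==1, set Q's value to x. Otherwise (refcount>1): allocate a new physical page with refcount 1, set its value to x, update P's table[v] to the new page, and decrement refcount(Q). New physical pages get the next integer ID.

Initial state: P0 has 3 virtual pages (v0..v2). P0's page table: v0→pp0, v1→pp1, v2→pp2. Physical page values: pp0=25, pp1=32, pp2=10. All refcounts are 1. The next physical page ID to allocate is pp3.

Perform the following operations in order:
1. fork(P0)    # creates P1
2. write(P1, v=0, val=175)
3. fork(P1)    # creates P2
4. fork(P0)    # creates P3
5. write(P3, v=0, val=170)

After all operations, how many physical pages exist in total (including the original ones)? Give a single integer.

Op 1: fork(P0) -> P1. 3 ppages; refcounts: pp0:2 pp1:2 pp2:2
Op 2: write(P1, v0, 175). refcount(pp0)=2>1 -> COPY to pp3. 4 ppages; refcounts: pp0:1 pp1:2 pp2:2 pp3:1
Op 3: fork(P1) -> P2. 4 ppages; refcounts: pp0:1 pp1:3 pp2:3 pp3:2
Op 4: fork(P0) -> P3. 4 ppages; refcounts: pp0:2 pp1:4 pp2:4 pp3:2
Op 5: write(P3, v0, 170). refcount(pp0)=2>1 -> COPY to pp4. 5 ppages; refcounts: pp0:1 pp1:4 pp2:4 pp3:2 pp4:1

Answer: 5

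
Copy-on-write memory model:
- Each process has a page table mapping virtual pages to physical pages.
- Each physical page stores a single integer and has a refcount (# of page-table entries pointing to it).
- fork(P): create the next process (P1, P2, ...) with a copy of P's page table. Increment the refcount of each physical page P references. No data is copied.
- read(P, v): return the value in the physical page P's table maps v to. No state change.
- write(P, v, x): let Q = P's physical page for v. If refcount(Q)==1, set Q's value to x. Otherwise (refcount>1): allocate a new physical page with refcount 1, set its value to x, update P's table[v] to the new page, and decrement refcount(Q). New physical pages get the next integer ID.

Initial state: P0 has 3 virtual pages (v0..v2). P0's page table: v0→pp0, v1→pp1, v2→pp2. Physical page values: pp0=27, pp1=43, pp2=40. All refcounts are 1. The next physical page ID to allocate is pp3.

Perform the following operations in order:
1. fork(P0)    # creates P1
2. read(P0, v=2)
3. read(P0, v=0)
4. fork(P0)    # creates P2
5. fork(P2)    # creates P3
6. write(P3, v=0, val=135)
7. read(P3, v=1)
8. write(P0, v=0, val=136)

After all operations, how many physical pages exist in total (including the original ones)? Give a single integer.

Op 1: fork(P0) -> P1. 3 ppages; refcounts: pp0:2 pp1:2 pp2:2
Op 2: read(P0, v2) -> 40. No state change.
Op 3: read(P0, v0) -> 27. No state change.
Op 4: fork(P0) -> P2. 3 ppages; refcounts: pp0:3 pp1:3 pp2:3
Op 5: fork(P2) -> P3. 3 ppages; refcounts: pp0:4 pp1:4 pp2:4
Op 6: write(P3, v0, 135). refcount(pp0)=4>1 -> COPY to pp3. 4 ppages; refcounts: pp0:3 pp1:4 pp2:4 pp3:1
Op 7: read(P3, v1) -> 43. No state change.
Op 8: write(P0, v0, 136). refcount(pp0)=3>1 -> COPY to pp4. 5 ppages; refcounts: pp0:2 pp1:4 pp2:4 pp3:1 pp4:1

Answer: 5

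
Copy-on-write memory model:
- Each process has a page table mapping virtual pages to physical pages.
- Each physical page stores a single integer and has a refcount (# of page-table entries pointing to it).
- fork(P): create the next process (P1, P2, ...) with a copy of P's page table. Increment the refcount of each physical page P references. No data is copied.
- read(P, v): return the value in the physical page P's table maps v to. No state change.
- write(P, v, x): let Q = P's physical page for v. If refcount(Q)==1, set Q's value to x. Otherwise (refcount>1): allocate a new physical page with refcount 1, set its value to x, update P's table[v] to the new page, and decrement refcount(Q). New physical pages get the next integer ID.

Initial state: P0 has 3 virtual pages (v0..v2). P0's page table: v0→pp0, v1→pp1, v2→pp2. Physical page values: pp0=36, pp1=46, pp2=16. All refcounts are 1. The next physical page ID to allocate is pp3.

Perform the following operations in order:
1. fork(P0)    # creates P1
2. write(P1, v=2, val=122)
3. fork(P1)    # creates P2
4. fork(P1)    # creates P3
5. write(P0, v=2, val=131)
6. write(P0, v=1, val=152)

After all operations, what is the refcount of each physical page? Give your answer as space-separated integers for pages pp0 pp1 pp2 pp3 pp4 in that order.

Op 1: fork(P0) -> P1. 3 ppages; refcounts: pp0:2 pp1:2 pp2:2
Op 2: write(P1, v2, 122). refcount(pp2)=2>1 -> COPY to pp3. 4 ppages; refcounts: pp0:2 pp1:2 pp2:1 pp3:1
Op 3: fork(P1) -> P2. 4 ppages; refcounts: pp0:3 pp1:3 pp2:1 pp3:2
Op 4: fork(P1) -> P3. 4 ppages; refcounts: pp0:4 pp1:4 pp2:1 pp3:3
Op 5: write(P0, v2, 131). refcount(pp2)=1 -> write in place. 4 ppages; refcounts: pp0:4 pp1:4 pp2:1 pp3:3
Op 6: write(P0, v1, 152). refcount(pp1)=4>1 -> COPY to pp4. 5 ppages; refcounts: pp0:4 pp1:3 pp2:1 pp3:3 pp4:1

Answer: 4 3 1 3 1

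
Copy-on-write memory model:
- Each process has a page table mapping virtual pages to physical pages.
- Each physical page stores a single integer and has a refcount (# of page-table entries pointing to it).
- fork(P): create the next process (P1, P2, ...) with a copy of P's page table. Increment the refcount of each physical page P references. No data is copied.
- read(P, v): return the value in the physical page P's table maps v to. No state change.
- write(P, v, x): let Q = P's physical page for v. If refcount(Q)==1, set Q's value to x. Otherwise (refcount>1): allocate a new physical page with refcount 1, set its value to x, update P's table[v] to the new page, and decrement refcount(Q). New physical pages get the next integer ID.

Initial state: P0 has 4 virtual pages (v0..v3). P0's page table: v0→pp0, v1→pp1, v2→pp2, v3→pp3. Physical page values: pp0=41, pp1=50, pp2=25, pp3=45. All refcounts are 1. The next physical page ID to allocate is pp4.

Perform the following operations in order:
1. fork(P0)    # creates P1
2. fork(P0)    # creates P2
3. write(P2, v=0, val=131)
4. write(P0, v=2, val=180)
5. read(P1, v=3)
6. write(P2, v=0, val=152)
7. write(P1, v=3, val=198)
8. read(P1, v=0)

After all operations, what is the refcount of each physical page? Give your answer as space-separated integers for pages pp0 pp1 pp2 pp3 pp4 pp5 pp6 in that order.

Op 1: fork(P0) -> P1. 4 ppages; refcounts: pp0:2 pp1:2 pp2:2 pp3:2
Op 2: fork(P0) -> P2. 4 ppages; refcounts: pp0:3 pp1:3 pp2:3 pp3:3
Op 3: write(P2, v0, 131). refcount(pp0)=3>1 -> COPY to pp4. 5 ppages; refcounts: pp0:2 pp1:3 pp2:3 pp3:3 pp4:1
Op 4: write(P0, v2, 180). refcount(pp2)=3>1 -> COPY to pp5. 6 ppages; refcounts: pp0:2 pp1:3 pp2:2 pp3:3 pp4:1 pp5:1
Op 5: read(P1, v3) -> 45. No state change.
Op 6: write(P2, v0, 152). refcount(pp4)=1 -> write in place. 6 ppages; refcounts: pp0:2 pp1:3 pp2:2 pp3:3 pp4:1 pp5:1
Op 7: write(P1, v3, 198). refcount(pp3)=3>1 -> COPY to pp6. 7 ppages; refcounts: pp0:2 pp1:3 pp2:2 pp3:2 pp4:1 pp5:1 pp6:1
Op 8: read(P1, v0) -> 41. No state change.

Answer: 2 3 2 2 1 1 1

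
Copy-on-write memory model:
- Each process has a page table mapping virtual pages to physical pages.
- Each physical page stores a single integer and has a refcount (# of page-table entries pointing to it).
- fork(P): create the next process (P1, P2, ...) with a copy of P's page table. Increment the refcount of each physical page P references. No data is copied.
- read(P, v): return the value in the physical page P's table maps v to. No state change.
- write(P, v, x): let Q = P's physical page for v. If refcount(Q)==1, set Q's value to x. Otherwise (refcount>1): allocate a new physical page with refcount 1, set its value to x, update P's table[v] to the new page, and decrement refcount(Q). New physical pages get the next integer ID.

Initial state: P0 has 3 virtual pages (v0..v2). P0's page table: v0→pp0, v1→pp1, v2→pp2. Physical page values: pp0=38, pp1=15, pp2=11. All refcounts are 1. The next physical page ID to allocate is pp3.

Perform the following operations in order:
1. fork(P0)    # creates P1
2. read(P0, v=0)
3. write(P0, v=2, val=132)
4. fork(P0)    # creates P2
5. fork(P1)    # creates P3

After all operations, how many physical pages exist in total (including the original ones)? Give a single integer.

Op 1: fork(P0) -> P1. 3 ppages; refcounts: pp0:2 pp1:2 pp2:2
Op 2: read(P0, v0) -> 38. No state change.
Op 3: write(P0, v2, 132). refcount(pp2)=2>1 -> COPY to pp3. 4 ppages; refcounts: pp0:2 pp1:2 pp2:1 pp3:1
Op 4: fork(P0) -> P2. 4 ppages; refcounts: pp0:3 pp1:3 pp2:1 pp3:2
Op 5: fork(P1) -> P3. 4 ppages; refcounts: pp0:4 pp1:4 pp2:2 pp3:2

Answer: 4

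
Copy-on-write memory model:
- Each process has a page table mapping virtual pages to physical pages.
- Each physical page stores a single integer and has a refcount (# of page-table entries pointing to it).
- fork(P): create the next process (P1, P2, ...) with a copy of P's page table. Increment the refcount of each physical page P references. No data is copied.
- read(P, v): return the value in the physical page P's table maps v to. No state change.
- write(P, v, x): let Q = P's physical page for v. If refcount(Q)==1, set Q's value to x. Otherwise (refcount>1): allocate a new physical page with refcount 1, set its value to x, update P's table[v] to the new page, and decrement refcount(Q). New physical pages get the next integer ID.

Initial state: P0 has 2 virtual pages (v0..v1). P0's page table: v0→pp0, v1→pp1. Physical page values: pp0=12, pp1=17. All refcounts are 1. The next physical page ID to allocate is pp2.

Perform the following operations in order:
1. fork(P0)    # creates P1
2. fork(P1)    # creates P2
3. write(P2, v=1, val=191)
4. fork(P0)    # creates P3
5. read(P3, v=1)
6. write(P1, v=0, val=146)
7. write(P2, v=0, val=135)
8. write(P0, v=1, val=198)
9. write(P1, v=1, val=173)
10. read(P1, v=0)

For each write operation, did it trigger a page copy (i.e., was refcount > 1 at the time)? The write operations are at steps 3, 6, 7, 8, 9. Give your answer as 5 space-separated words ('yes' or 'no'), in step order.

Op 1: fork(P0) -> P1. 2 ppages; refcounts: pp0:2 pp1:2
Op 2: fork(P1) -> P2. 2 ppages; refcounts: pp0:3 pp1:3
Op 3: write(P2, v1, 191). refcount(pp1)=3>1 -> COPY to pp2. 3 ppages; refcounts: pp0:3 pp1:2 pp2:1
Op 4: fork(P0) -> P3. 3 ppages; refcounts: pp0:4 pp1:3 pp2:1
Op 5: read(P3, v1) -> 17. No state change.
Op 6: write(P1, v0, 146). refcount(pp0)=4>1 -> COPY to pp3. 4 ppages; refcounts: pp0:3 pp1:3 pp2:1 pp3:1
Op 7: write(P2, v0, 135). refcount(pp0)=3>1 -> COPY to pp4. 5 ppages; refcounts: pp0:2 pp1:3 pp2:1 pp3:1 pp4:1
Op 8: write(P0, v1, 198). refcount(pp1)=3>1 -> COPY to pp5. 6 ppages; refcounts: pp0:2 pp1:2 pp2:1 pp3:1 pp4:1 pp5:1
Op 9: write(P1, v1, 173). refcount(pp1)=2>1 -> COPY to pp6. 7 ppages; refcounts: pp0:2 pp1:1 pp2:1 pp3:1 pp4:1 pp5:1 pp6:1
Op 10: read(P1, v0) -> 146. No state change.

yes yes yes yes yes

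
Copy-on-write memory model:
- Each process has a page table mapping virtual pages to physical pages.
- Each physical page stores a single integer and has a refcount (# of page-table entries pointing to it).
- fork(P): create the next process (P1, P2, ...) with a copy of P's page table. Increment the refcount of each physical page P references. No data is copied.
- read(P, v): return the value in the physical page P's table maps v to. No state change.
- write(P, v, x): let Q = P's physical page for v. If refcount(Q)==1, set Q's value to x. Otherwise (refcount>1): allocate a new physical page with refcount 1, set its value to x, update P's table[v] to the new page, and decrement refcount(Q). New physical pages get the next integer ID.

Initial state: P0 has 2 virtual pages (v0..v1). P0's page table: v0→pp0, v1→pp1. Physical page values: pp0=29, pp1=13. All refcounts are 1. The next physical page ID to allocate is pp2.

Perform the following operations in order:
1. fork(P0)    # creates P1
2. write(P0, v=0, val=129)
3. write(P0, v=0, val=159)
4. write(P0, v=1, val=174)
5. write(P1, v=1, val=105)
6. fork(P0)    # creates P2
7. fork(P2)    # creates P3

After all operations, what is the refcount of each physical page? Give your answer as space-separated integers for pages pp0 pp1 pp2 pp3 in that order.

Answer: 1 1 3 3

Derivation:
Op 1: fork(P0) -> P1. 2 ppages; refcounts: pp0:2 pp1:2
Op 2: write(P0, v0, 129). refcount(pp0)=2>1 -> COPY to pp2. 3 ppages; refcounts: pp0:1 pp1:2 pp2:1
Op 3: write(P0, v0, 159). refcount(pp2)=1 -> write in place. 3 ppages; refcounts: pp0:1 pp1:2 pp2:1
Op 4: write(P0, v1, 174). refcount(pp1)=2>1 -> COPY to pp3. 4 ppages; refcounts: pp0:1 pp1:1 pp2:1 pp3:1
Op 5: write(P1, v1, 105). refcount(pp1)=1 -> write in place. 4 ppages; refcounts: pp0:1 pp1:1 pp2:1 pp3:1
Op 6: fork(P0) -> P2. 4 ppages; refcounts: pp0:1 pp1:1 pp2:2 pp3:2
Op 7: fork(P2) -> P3. 4 ppages; refcounts: pp0:1 pp1:1 pp2:3 pp3:3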